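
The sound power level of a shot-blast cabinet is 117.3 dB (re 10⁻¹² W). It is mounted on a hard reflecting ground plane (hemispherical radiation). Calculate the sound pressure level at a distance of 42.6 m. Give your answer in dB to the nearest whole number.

77 dB

Free-field hemispherical radiation: L_p = L_w − 10·log₁₀(2π·r²), r = 42.6 m.
2π·r² = 1.14e+04 m², 10·log₁₀ of that is 40.570 dB.
L_p = 117.3 − 40.570 = 76.73 dB.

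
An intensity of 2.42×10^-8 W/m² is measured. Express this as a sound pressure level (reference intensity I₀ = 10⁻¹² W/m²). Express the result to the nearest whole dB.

44 dB

I/I₀ = 2.42×10^-8/10⁻¹² = 2.42×10^4, and L = 10·log₁₀(I/I₀).
L = 10·(0.3838 + 4) = 43.84 dB.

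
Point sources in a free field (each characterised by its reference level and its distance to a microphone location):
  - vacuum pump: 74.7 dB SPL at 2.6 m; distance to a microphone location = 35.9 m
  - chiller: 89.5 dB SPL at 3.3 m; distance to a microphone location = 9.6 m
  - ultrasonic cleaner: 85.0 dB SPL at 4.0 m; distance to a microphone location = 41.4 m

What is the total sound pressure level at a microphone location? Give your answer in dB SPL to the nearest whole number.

Propagate each source to the receiver with L = L_ref − 20·log₁₀(r/r_ref), then add intensities.
vacuum pump: 74.7 − 20·log₁₀(35.9/2.6) = 74.7 − 22.80 = 51.90 dB SPL.
chiller: 89.5 − 20·log₁₀(9.6/3.3) = 89.5 − 9.28 = 80.22 dB SPL.
ultrasonic cleaner: 85.0 − 20·log₁₀(41.4/4.0) = 85.0 − 20.30 = 64.70 dB SPL.
Σ 10^(L/10) = 1.084e+08 → L_total = 10·log₁₀(1.084e+08) = 80.35 dB SPL.

80 dB SPL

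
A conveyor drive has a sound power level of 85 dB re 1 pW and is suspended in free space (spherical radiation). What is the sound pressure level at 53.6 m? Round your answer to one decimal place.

The power spreads over a sphere of area 4π·r², so L_p = L_w − 10·log₁₀(4π·r²).
4π·r² = 3.61e+04 m², 10·log₁₀ of that is 45.575 dB.
L_p = 85 − 45.575 = 39.42 dB.

39.4 dB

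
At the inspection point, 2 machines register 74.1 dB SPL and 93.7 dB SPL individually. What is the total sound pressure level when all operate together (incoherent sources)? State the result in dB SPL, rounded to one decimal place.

93.7 dB SPL

For uncorrelated sources the intensities add, so convert each level to linear form, sum, and take 10·log₁₀ of the total.
Σ 10^(L/10) = 10^(74.1/10) + 10^(93.7/10) = 2.370e+09.
L_total = 10·log₁₀(2.370e+09) = 93.75 dB SPL.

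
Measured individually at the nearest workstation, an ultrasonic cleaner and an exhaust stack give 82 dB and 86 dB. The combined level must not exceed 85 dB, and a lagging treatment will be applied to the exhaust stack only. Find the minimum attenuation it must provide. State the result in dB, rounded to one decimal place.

The untreated sources together contribute 10^(82/10) = 1.585e+08, i.e. 82.00 dB.
The limit corresponds to 10^(85/10) = 3.162e+08; subtracting the fixed part leaves 1.577e+08 for the exhaust stack, i.e. 81.98 dB.
So the exhaust stack must be reduced from 86 to 81.98 dB: IL = 4.02 dB.

4.0 dB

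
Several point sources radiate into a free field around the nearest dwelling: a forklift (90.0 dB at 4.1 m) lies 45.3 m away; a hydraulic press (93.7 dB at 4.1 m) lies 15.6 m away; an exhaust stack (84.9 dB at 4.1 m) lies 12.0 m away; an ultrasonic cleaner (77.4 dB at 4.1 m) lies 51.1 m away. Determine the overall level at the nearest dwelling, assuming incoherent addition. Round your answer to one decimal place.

Propagate each source to the receiver with L = L_ref − 20·log₁₀(r/r_ref), then add intensities.
forklift: 90.0 − 20·log₁₀(45.3/4.1) = 90.0 − 20.87 = 69.13 dB.
hydraulic press: 93.7 − 20·log₁₀(15.6/4.1) = 93.7 − 11.61 = 82.09 dB.
exhaust stack: 84.9 − 20·log₁₀(12.0/4.1) = 84.9 − 9.33 = 75.57 dB.
ultrasonic cleaner: 77.4 − 20·log₁₀(51.1/4.1) = 77.4 − 21.91 = 55.49 dB.
Σ 10^(L/10) = 2.065e+08 → L_total = 10·log₁₀(2.065e+08) = 83.15 dB.

83.2 dB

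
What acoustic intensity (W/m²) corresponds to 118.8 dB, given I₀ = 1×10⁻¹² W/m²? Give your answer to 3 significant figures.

0.759 W/m²

L = 10·log₁₀(I/I₀) ⇒ I = I₀·10^(L/10) = 10⁻¹² × 10^11.88.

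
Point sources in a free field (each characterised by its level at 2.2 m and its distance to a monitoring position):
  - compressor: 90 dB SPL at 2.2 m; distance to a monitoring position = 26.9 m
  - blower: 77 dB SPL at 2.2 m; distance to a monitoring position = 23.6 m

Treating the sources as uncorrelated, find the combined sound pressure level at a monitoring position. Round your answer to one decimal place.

Apply inverse-square spreading to bring every level to the receiver, then sum 10^(L/10).
compressor: 90 − 20·log₁₀(26.9/2.2) = 90 − 21.75 = 68.25 dB SPL.
blower: 77 − 20·log₁₀(23.6/2.2) = 77 − 20.61 = 56.39 dB SPL.
Σ 10^(L/10) = 7.124e+06 → L_total = 10·log₁₀(7.124e+06) = 68.53 dB SPL.

68.5 dB SPL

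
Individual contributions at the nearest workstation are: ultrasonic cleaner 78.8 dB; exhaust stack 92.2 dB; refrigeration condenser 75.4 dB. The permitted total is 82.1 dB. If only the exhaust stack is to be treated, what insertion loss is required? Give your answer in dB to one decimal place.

Fixed contribution from the other sources: Σ 10^(L/10) = 10^(78.8/10) + 10^(75.4/10) = 1.105e+08 (80.43 dB).
To meet 82.1 dB overall, the treated exhaust stack may contribute at most 10^(82.1/10) − 1.105e+08 = 5.165e+07, i.e. 77.13 dB.
So the exhaust stack must be reduced from 92.2 to 77.13 dB: IL = 15.07 dB.

15.1 dB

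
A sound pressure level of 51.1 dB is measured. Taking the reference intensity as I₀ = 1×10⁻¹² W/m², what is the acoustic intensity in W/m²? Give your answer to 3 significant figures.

1.29e-07 W/m²

L = 10·log₁₀(I/I₀) ⇒ I = I₀·10^(L/10) = 10⁻¹² × 10^5.11.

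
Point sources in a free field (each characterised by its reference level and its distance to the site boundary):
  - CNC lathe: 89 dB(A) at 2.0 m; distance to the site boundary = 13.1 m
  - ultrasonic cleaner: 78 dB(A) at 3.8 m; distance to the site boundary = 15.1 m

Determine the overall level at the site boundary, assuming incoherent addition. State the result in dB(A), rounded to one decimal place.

73.5 dB(A)

Apply inverse-square spreading to bring every level to the receiver, then sum 10^(L/10).
CNC lathe: 89 − 20·log₁₀(13.1/2.0) = 89 − 16.32 = 72.68 dB(A).
ultrasonic cleaner: 78 − 20·log₁₀(15.1/3.8) = 78 − 11.98 = 66.02 dB(A).
Σ 10^(L/10) = 2.251e+07 → L_total = 10·log₁₀(2.251e+07) = 73.52 dB(A).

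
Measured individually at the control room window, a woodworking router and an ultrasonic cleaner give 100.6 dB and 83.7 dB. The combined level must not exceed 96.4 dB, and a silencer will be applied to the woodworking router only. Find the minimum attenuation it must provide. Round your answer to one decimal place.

4.4 dB

The untreated sources together contribute 10^(83.7/10) = 2.344e+08, i.e. 83.70 dB.
The limit corresponds to 10^(96.4/10) = 4.365e+09; subtracting the fixed part leaves 4.131e+09 for the woodworking router, i.e. 96.16 dB.
So the woodworking router must be reduced from 100.6 to 96.16 dB: IL = 4.44 dB.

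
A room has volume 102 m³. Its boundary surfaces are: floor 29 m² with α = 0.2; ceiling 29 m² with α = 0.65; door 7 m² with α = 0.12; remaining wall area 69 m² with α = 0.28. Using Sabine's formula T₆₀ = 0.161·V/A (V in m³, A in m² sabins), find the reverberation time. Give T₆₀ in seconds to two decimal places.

0.37 s

A = Σ Sᵢαᵢ = 29·0.2 + 29·0.65 + 7·0.12 + 69·0.28 = 44.81 m².
T₆₀ = 0.161 × 102 / 44.81 = 0.366 s.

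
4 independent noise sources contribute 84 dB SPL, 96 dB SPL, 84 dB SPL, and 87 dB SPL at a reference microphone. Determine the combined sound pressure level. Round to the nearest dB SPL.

97 dB SPL

Incoherent sources combine by intensity addition: L_total = 10·log₁₀(Σ 10^(L_i/10)).
Σ 10^(L/10) = 10^(84/10) + 10^(96/10) + 10^(84/10) + 10^(87/10) = 4.985e+09.
L_total = 10·log₁₀(4.985e+09) = 96.98 dB SPL.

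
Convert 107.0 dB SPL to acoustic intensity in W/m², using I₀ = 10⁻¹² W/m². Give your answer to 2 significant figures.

0.050 W/m²

L = 10·log₁₀(I/I₀) ⇒ I = I₀·10^(L/10) = 10⁻¹² × 10^10.70.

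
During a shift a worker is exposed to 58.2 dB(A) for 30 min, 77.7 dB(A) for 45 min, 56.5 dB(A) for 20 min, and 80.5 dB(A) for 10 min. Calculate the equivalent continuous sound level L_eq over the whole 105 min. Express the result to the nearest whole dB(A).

L_eq = 10·log₁₀[(1/T)·Σ tᵢ·10^(Lᵢ/10)] with T = 105 min.
Σ tᵢ·10^(Lᵢ/10) = 30·10^(58.2/10) + 45·10^(77.7/10) + 20·10^(56.5/10) + 10·10^(80.5/10) = 3.801e+09.
L_eq = 10·log₁₀(3.801e+09/105) = 75.59 dB(A).

76 dB(A)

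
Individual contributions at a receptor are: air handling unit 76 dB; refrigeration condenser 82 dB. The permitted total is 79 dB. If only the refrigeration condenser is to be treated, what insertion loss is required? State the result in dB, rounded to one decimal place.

6.0 dB

Fixed contribution from the other source: Σ 10^(L/10) = 10^(76/10) = 3.981e+07 (76.00 dB).
To meet 79 dB overall, the treated refrigeration condenser may contribute at most 10^(79/10) − 3.981e+07 = 3.962e+07, i.e. 75.98 dB.
So the refrigeration condenser must be reduced from 82 to 75.98 dB: IL = 6.02 dB.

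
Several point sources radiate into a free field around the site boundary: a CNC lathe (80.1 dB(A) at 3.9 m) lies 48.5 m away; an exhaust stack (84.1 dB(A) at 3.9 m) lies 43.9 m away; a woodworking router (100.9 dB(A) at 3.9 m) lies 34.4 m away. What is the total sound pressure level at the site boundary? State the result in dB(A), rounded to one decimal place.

82.1 dB(A)

Apply inverse-square spreading to bring every level to the receiver, then sum 10^(L/10).
CNC lathe: 80.1 − 20·log₁₀(48.5/3.9) = 80.1 − 21.89 = 58.21 dB(A).
exhaust stack: 84.1 − 20·log₁₀(43.9/3.9) = 84.1 − 21.03 = 63.07 dB(A).
woodworking router: 100.9 − 20·log₁₀(34.4/3.9) = 100.9 − 18.91 = 81.99 dB(A).
Σ 10^(L/10) = 1.608e+08 → L_total = 10·log₁₀(1.608e+08) = 82.06 dB(A).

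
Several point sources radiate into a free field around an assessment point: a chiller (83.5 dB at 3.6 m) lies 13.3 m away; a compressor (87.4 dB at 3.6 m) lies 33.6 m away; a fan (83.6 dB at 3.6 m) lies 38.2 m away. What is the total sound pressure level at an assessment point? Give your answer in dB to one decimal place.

Propagate each source to the receiver with L = L_ref − 20·log₁₀(r/r_ref), then add intensities.
chiller: 83.5 − 20·log₁₀(13.3/3.6) = 83.5 − 11.35 = 72.15 dB.
compressor: 87.4 − 20·log₁₀(33.6/3.6) = 87.4 − 19.40 = 68.00 dB.
fan: 83.6 − 20·log₁₀(38.2/3.6) = 83.6 − 20.52 = 63.08 dB.
Σ 10^(L/10) = 2.475e+07 → L_total = 10·log₁₀(2.475e+07) = 73.93 dB.

73.9 dB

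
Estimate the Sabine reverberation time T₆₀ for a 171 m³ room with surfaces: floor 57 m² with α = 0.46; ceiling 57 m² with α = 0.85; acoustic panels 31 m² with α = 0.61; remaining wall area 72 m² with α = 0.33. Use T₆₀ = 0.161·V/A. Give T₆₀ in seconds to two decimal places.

0.23 s

Total absorption A = 57·0.46 + 57·0.85 + 31·0.61 + 72·0.33 = 117.34 m² sabins.
T₆₀ = 0.161 × 171 / 117.34 = 0.235 s.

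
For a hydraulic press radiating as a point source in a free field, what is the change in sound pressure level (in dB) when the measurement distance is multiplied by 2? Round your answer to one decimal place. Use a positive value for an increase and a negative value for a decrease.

Point-source spreading: ΔL = −20·log₁₀(r₂/r₁).
ΔL = −20·log₁₀(2) = -6.02 dB.

-6.0 dB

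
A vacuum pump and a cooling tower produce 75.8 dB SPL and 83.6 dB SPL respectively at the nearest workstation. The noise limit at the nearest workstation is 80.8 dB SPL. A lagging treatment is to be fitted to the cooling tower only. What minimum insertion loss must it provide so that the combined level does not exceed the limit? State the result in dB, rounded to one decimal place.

Fixed contribution from the other source: Σ 10^(L/10) = 10^(75.8/10) = 3.802e+07 (75.80 dB SPL).
To meet 80.8 dB SPL overall, the treated cooling tower may contribute at most 10^(80.8/10) − 3.802e+07 = 8.221e+07, i.e. 79.15 dB SPL.
So the cooling tower must be reduced from 83.6 to 79.15 dB SPL: IL = 4.45 dB.

4.5 dB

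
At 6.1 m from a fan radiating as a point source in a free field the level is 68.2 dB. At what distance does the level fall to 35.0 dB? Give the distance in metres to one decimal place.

278.8 m

For a point source L₁ − L₂ = 20·log₁₀(r₂/r₁), so r₂ = r₁·10^((L₁−L₂)/20).
r₂ = 6.1·10^((68.2−35.0)/20) = 6.1·10^(33.2/20) = 278.82 m.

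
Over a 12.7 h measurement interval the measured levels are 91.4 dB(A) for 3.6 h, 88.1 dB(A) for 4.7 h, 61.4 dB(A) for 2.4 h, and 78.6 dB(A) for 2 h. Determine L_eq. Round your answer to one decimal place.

88.1 dB(A)

L_eq = 10·log₁₀[(1/T)·Σ tᵢ·10^(Lᵢ/10)] with T = 12.7 h.
Σ tᵢ·10^(Lᵢ/10) = 3.6·10^(91.4/10) + 4.7·10^(88.1/10) + 2.4·10^(61.4/10) + 2·10^(78.6/10) = 8.152e+09.
L_eq = 10·log₁₀(8.152e+09/12.7) = 88.07 dB(A).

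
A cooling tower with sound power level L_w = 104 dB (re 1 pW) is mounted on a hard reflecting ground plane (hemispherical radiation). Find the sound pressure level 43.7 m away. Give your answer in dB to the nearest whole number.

Free-field hemispherical radiation: L_p = L_w − 10·log₁₀(2π·r²), r = 43.7 m.
2π·r² = 1.2e+04 m², 10·log₁₀ of that is 40.791 dB.
L_p = 104 − 40.791 = 63.21 dB.

63 dB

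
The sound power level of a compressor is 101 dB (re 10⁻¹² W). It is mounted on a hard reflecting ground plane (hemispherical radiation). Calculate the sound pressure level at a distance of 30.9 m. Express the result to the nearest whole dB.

63 dB

L_p = L_w − 10·log₁₀(2π·r²) with r = 30.9 m.
2π·r² = 5999 m², 10·log₁₀ of that is 37.781 dB.
L_p = 101 − 37.781 = 63.22 dB.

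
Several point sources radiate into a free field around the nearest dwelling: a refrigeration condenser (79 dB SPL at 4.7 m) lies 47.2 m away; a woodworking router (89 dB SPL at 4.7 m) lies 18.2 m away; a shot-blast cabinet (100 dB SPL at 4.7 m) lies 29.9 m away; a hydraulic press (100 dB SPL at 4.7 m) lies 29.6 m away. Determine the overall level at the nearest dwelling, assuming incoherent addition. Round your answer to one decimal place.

Propagate each source to the receiver with L = L_ref − 20·log₁₀(r/r_ref), then add intensities.
refrigeration condenser: 79 − 20·log₁₀(47.2/4.7) = 79 − 20.04 = 58.96 dB SPL.
woodworking router: 89 − 20·log₁₀(18.2/4.7) = 89 − 11.76 = 77.24 dB SPL.
shot-blast cabinet: 100 − 20·log₁₀(29.9/4.7) = 100 − 16.07 = 83.93 dB SPL.
hydraulic press: 100 − 20·log₁₀(29.6/4.7) = 100 − 15.98 = 84.02 dB SPL.
Σ 10^(L/10) = 5.530e+08 → L_total = 10·log₁₀(5.530e+08) = 87.43 dB SPL.

87.4 dB SPL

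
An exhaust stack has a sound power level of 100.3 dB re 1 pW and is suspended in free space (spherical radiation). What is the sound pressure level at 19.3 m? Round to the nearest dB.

Free-field spherical radiation: L_p = L_w − 10·log₁₀(4π·r²), r = 19.3 m.
4π·r² = 4681 m², 10·log₁₀ of that is 36.703 dB.
L_p = 100.3 − 36.703 = 63.60 dB.

64 dB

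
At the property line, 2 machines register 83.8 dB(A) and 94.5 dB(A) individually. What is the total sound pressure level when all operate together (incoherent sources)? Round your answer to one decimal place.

94.9 dB(A)

Incoherent sources combine by intensity addition: L_total = 10·log₁₀(Σ 10^(L_i/10)).
Σ 10^(L/10) = 10^(83.8/10) + 10^(94.5/10) = 3.058e+09.
L_total = 10·log₁₀(3.058e+09) = 94.85 dB(A).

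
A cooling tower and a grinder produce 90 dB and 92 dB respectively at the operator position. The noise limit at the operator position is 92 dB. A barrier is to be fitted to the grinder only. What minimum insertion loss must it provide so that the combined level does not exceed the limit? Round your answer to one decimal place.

4.3 dB

The untreated sources together contribute 10^(90/10) = 1.000e+09, i.e. 90.00 dB.
To meet 92 dB overall, the treated grinder may contribute at most 10^(92/10) − 1.000e+09 = 5.849e+08, i.e. 87.67 dB.
Required insertion loss = 92 − 87.67 = 4.33 dB.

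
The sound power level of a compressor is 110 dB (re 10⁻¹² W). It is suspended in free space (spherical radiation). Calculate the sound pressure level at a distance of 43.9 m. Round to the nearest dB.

L_p = L_w − 10·log₁₀(4π·r²) with r = 43.9 m.
4π·r² = 2.422e+04 m², 10·log₁₀ of that is 43.841 dB.
L_p = 110 − 43.841 = 66.16 dB.

66 dB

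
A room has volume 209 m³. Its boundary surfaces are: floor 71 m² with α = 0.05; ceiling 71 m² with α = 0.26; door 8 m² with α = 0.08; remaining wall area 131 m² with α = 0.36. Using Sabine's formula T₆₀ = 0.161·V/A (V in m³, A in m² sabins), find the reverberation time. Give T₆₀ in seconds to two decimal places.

0.48 s

Total absorption A = 71·0.05 + 71·0.26 + 8·0.08 + 131·0.36 = 69.81 m² sabins.
T₆₀ = 0.161·V/A = 0.161·209/69.81 = 0.482 s.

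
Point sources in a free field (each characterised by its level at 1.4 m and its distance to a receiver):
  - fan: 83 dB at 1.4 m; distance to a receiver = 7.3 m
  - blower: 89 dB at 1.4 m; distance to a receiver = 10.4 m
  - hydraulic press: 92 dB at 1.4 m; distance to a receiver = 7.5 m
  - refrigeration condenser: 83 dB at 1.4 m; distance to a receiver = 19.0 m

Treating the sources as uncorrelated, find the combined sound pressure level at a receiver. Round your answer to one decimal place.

First find each source's level at the receiver (point-source: −20·log₁₀(r/r_ref)), then combine on an intensity basis.
fan: 83 − 20·log₁₀(7.3/1.4) = 83 − 14.34 = 68.66 dB.
blower: 89 − 20·log₁₀(10.4/1.4) = 89 − 17.42 = 71.58 dB.
hydraulic press: 92 − 20·log₁₀(7.5/1.4) = 92 − 14.58 = 77.42 dB.
refrigeration condenser: 83 − 20·log₁₀(19.0/1.4) = 83 − 22.65 = 60.35 dB.
Σ 10^(L/10) = 7.804e+07 → L_total = 10·log₁₀(7.804e+07) = 78.92 dB.

78.9 dB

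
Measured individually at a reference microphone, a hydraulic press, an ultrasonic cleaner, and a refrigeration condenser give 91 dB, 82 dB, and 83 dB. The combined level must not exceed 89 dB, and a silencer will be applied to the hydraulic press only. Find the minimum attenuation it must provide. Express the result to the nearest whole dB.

5 dB

Fixed contribution from the other sources: Σ 10^(L/10) = 10^(82/10) + 10^(83/10) = 3.580e+08 (85.54 dB).
The limit corresponds to 10^(89/10) = 7.943e+08; subtracting the fixed part leaves 4.363e+08 for the hydraulic press, i.e. 86.40 dB.
So the hydraulic press must be reduced from 91 to 86.40 dB: IL = 4.60 dB.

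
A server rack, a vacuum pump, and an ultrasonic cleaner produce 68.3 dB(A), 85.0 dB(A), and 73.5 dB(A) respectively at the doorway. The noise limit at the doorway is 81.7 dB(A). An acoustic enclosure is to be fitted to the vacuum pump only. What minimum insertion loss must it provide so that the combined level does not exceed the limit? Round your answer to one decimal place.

4.3 dB

Everything except the vacuum pump sums to 10^(68.3/10) + 10^(73.5/10) = 2.915e+07 in linear terms, 74.65 dB(A).
To meet 81.7 dB(A) overall, the treated vacuum pump may contribute at most 10^(81.7/10) − 2.915e+07 = 1.188e+08, i.e. 80.75 dB(A).
So the vacuum pump must be reduced from 85.0 to 80.75 dB(A): IL = 4.25 dB.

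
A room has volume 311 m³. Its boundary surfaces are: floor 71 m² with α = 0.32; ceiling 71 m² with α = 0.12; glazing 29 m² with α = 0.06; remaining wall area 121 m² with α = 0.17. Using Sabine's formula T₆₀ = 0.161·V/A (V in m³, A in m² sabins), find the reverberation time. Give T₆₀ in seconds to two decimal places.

A = Σ Sᵢαᵢ = 71·0.32 + 71·0.12 + 29·0.06 + 121·0.17 = 53.55 m².
T₆₀ = 0.161·V/A = 0.161·311/53.55 = 0.935 s.

0.94 s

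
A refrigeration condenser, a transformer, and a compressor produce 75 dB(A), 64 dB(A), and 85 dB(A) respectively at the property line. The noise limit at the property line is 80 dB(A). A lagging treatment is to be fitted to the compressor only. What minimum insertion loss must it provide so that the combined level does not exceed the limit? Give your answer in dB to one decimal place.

Fixed contribution from the other sources: Σ 10^(L/10) = 10^(75/10) + 10^(64/10) = 3.413e+07 (75.33 dB(A)).
The limit corresponds to 10^(80/10) = 1.000e+08; subtracting the fixed part leaves 6.587e+07 for the compressor, i.e. 78.19 dB(A).
Required insertion loss = 85 − 78.19 = 6.81 dB.

6.8 dB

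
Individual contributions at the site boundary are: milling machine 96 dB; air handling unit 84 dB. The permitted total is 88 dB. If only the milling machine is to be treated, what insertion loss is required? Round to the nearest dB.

10 dB

Fixed contribution from the other source: Σ 10^(L/10) = 10^(84/10) = 2.512e+08 (84.00 dB).
To meet 88 dB overall, the treated milling machine may contribute at most 10^(88/10) − 2.512e+08 = 3.798e+08, i.e. 85.80 dB.
Required insertion loss = 96 − 85.80 = 10.20 dB.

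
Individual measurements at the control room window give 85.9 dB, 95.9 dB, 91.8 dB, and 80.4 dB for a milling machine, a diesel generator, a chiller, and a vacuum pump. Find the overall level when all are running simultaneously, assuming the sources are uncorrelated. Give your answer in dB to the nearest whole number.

For uncorrelated sources the intensities add, so convert each level to linear form, sum, and take 10·log₁₀ of the total.
Σ 10^(L/10) = 10^(85.9/10) + 10^(95.9/10) + 10^(91.8/10) + 10^(80.4/10) = 5.903e+09.
L_total = 10·log₁₀(5.903e+09) = 97.71 dB.

98 dB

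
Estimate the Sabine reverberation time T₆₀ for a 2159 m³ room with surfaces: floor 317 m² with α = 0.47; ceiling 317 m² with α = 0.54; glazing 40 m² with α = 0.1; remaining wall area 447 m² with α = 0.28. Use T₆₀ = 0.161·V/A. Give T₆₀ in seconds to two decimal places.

0.77 s

A = Σ Sᵢαᵢ = 317·0.47 + 317·0.54 + 40·0.1 + 447·0.28 = 449.33 m².
T₆₀ = 0.161·V/A = 0.161·2159/449.33 = 0.774 s.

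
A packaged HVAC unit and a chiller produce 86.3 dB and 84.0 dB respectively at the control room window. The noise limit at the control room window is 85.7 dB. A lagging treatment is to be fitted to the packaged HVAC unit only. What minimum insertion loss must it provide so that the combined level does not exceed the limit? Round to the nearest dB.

Fixed contribution from the other source: Σ 10^(L/10) = 10^(84.0/10) = 2.512e+08 (84.00 dB).
To meet 85.7 dB overall, the treated packaged HVAC unit may contribute at most 10^(85.7/10) − 2.512e+08 = 1.203e+08, i.e. 80.80 dB.
Required insertion loss = 86.3 − 80.80 = 5.50 dB.

5 dB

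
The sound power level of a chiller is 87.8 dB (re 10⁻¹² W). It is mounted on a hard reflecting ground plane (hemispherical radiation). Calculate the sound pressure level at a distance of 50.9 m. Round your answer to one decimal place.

Free-field hemispherical radiation: L_p = L_w − 10·log₁₀(2π·r²), r = 50.9 m.
2π·r² = 1.628e+04 m², 10·log₁₀ of that is 42.116 dB.
L_p = 87.8 − 42.116 = 45.68 dB.

45.7 dB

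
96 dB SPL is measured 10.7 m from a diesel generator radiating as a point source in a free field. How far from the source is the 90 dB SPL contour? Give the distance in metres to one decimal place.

21.3 m

Point-source spreading drops the level by 20·log₁₀(r₂/r₁); inverting, r₂/r₁ = 10^(ΔL/20).
r₂ = 10.7·10^((96−90)/20) = 10.7·10^(6.0/20) = 21.35 m.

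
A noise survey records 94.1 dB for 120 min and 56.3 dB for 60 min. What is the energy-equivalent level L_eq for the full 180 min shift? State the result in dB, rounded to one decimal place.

Weight each interval's intensity by its duration and average over T = 180 min:
Σ tᵢ·10^(Lᵢ/10) = 120·10^(94.1/10) + 60·10^(56.3/10) = 3.085e+11.
L_eq = 10·log₁₀(3.085e+11/180) = 92.34 dB.

92.3 dB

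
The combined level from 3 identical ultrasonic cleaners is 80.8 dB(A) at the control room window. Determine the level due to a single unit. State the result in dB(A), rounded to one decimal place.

3 equal contributions raise the level by 10·log₁₀ 3 = 4.771 dB, so each unit alone gives 80.8 − 4.771.

76.0 dB(A)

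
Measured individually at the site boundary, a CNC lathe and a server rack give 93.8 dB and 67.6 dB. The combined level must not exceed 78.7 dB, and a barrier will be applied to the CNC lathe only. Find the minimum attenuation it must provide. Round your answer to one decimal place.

Fixed contribution from the other source: Σ 10^(L/10) = 10^(67.6/10) = 5.754e+06 (67.60 dB).
The limit corresponds to 10^(78.7/10) = 7.413e+07; subtracting the fixed part leaves 6.838e+07 for the CNC lathe, i.e. 78.35 dB.
Required insertion loss = 93.8 − 78.35 = 15.45 dB.

15.5 dB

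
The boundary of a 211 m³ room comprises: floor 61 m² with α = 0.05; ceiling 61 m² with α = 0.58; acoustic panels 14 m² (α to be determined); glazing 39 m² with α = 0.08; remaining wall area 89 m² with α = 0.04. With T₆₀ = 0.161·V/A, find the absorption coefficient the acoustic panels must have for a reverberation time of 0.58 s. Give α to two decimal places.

Required total absorption A = 0.161·211/0.58 = 58.57 m².
Absorption from the other surfaces = 61·0.05 + 61·0.58 + 39·0.08 + 89·0.04 = 45.11 m², so the acoustic panels must supply 13.46 m² over 14 m².
α = 13.46/14 = 0.961.

0.96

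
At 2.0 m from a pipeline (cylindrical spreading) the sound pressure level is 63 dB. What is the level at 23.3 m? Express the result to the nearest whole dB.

52 dB

Cylindrical spreading from a line source gives a 10·log₁₀(r₂/r₁) drop.
L₂ = 63 − 10·log₁₀(23.3/2.0) = 63 − 10.663 = 52.34 dB.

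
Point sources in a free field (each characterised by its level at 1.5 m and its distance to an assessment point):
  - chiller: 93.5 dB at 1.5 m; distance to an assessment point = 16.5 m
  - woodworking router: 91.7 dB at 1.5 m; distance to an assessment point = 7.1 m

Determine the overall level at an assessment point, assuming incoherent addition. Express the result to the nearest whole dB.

79 dB

Apply inverse-square spreading to bring every level to the receiver, then sum 10^(L/10).
chiller: 93.5 − 20·log₁₀(16.5/1.5) = 93.5 − 20.83 = 72.67 dB.
woodworking router: 91.7 − 20·log₁₀(7.1/1.5) = 91.7 − 13.50 = 78.20 dB.
Σ 10^(L/10) = 8.452e+07 → L_total = 10·log₁₀(8.452e+07) = 79.27 dB.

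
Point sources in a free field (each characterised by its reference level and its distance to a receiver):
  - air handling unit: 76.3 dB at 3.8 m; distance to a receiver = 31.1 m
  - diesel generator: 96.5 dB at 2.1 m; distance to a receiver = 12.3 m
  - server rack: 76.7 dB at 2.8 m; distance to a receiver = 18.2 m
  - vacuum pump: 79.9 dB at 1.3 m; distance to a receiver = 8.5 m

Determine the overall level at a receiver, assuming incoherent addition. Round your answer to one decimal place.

Propagate each source to the receiver with L = L_ref − 20·log₁₀(r/r_ref), then add intensities.
air handling unit: 76.3 − 20·log₁₀(31.1/3.8) = 76.3 − 18.26 = 58.04 dB.
diesel generator: 96.5 − 20·log₁₀(12.3/2.1) = 96.5 − 15.35 = 81.15 dB.
server rack: 76.7 − 20·log₁₀(18.2/2.8) = 76.7 − 16.26 = 60.44 dB.
vacuum pump: 79.9 − 20·log₁₀(8.5/1.3) = 79.9 − 16.31 = 63.59 dB.
Σ 10^(L/10) = 1.342e+08 → L_total = 10·log₁₀(1.342e+08) = 81.28 dB.

81.3 dB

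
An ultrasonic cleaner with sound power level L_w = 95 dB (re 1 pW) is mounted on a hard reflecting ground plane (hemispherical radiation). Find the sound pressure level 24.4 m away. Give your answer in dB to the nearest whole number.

L_p = L_w − 10·log₁₀(2π·r²) with r = 24.4 m.
2π·r² = 3741 m², 10·log₁₀ of that is 35.730 dB.
L_p = 95 − 35.730 = 59.27 dB.

59 dB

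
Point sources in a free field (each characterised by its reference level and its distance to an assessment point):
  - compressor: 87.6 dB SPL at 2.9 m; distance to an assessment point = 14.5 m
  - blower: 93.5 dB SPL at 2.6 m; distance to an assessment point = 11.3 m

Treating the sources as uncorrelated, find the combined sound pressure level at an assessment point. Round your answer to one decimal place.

81.5 dB SPL

First find each source's level at the receiver (point-source: −20·log₁₀(r/r_ref)), then combine on an intensity basis.
compressor: 87.6 − 20·log₁₀(14.5/2.9) = 87.6 − 13.98 = 73.62 dB SPL.
blower: 93.5 − 20·log₁₀(11.3/2.6) = 93.5 − 12.76 = 80.74 dB SPL.
Σ 10^(L/10) = 1.415e+08 → L_total = 10·log₁₀(1.415e+08) = 81.51 dB SPL.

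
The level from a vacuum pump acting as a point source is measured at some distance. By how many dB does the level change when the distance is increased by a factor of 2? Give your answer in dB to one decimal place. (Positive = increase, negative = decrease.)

A point source loses 6 dB per doubling of distance; generally ΔL = −20·log₁₀(r₂/r₁).
ΔL = −20·log₁₀(2) = -6.02 dB.

-6.0 dB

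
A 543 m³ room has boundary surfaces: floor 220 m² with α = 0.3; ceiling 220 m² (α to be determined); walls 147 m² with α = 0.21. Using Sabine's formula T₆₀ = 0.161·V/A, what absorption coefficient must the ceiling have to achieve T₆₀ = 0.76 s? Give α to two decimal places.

A = 0.161·V/T₆₀ = 0.161·543/0.76 = 115.03 m² sabins.
Absorption from the other surfaces = 220·0.3 + 147·0.21 = 96.87 m², so the ceiling must supply 18.16 m² over 220 m².
α = 18.16/220 = 0.083.

0.08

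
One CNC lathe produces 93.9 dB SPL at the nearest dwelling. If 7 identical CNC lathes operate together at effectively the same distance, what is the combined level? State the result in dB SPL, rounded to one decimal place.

102.4 dB SPL

N identical incoherent sources raise the level by 10·log₁₀ N.
L_total = 93.9 + 10·log₁₀(7) = 93.9 + 8.451 = 102.35 dB SPL.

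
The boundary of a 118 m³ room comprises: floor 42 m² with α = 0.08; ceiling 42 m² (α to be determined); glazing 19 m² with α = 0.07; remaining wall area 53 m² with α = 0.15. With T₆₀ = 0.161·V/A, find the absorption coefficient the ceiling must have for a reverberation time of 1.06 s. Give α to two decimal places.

Required total absorption A = 0.161·118/1.06 = 17.92 m².
Absorption from the other surfaces = 42·0.08 + 19·0.07 + 53·0.15 = 12.64 m², so the ceiling must supply 5.28 m² over 42 m².
α = 5.28/42 = 0.126.

0.13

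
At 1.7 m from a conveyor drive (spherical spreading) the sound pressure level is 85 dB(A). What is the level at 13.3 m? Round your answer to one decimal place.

67.1 dB(A)

Point-source attenuation: ΔL = 20·log₁₀(r₂/r₁) = 20·log₁₀(13.3/1.7) = 17.868 dB.
L₂ = 85 − 20·log₁₀(13.3/1.7) = 85 − 17.868 = 67.13 dB(A).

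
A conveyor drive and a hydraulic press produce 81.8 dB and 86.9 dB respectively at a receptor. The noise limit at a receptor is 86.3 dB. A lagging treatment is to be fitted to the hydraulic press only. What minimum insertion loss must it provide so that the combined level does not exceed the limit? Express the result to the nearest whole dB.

3 dB

The untreated sources together contribute 10^(81.8/10) = 1.514e+08, i.e. 81.80 dB.
To meet 86.3 dB overall, the treated hydraulic press may contribute at most 10^(86.3/10) − 1.514e+08 = 2.752e+08, i.e. 84.40 dB.
Required insertion loss = 86.9 − 84.40 = 2.50 dB.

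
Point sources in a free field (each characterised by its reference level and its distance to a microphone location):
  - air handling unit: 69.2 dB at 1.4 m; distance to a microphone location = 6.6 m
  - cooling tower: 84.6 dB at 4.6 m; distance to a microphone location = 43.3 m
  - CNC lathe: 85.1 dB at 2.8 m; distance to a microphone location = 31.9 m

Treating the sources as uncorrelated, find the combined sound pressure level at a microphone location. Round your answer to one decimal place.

67.9 dB

First find each source's level at the receiver (point-source: −20·log₁₀(r/r_ref)), then combine on an intensity basis.
air handling unit: 69.2 − 20·log₁₀(6.6/1.4) = 69.2 − 13.47 = 55.73 dB.
cooling tower: 84.6 − 20·log₁₀(43.3/4.6) = 84.6 − 19.47 = 65.13 dB.
CNC lathe: 85.1 − 20·log₁₀(31.9/2.8) = 85.1 − 21.13 = 63.97 dB.
Σ 10^(L/10) = 6.122e+06 → L_total = 10·log₁₀(6.122e+06) = 67.87 dB.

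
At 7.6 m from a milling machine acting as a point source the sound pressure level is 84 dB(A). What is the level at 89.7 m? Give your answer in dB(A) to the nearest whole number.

63 dB(A)

Spherical spreading from a point source gives a 20·log₁₀(r₂/r₁) drop.
L₂ = 84 − 20·log₁₀(89.7/7.6) = 84 − 21.440 = 62.56 dB(A).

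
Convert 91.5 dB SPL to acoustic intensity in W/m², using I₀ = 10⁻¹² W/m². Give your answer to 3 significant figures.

L = 10·log₁₀(I/I₀) ⇒ I = I₀·10^(L/10) = 10⁻¹² × 10^9.15.

0.00141 W/m²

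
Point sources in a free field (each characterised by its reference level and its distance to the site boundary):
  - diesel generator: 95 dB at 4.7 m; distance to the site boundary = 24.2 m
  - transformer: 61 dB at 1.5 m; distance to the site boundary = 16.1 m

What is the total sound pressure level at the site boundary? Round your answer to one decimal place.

Apply inverse-square spreading to bring every level to the receiver, then sum 10^(L/10).
diesel generator: 95 − 20·log₁₀(24.2/4.7) = 95 − 14.23 = 80.77 dB.
transformer: 61 − 20·log₁₀(16.1/1.5) = 61 − 20.61 = 40.39 dB.
Σ 10^(L/10) = 1.193e+08 → L_total = 10·log₁₀(1.193e+08) = 80.77 dB.

80.8 dB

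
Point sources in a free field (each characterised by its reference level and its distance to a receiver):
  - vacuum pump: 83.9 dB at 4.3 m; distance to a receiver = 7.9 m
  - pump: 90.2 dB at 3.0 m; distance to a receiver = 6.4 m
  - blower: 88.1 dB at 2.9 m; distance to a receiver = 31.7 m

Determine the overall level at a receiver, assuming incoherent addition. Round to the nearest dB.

Apply inverse-square spreading to bring every level to the receiver, then sum 10^(L/10).
vacuum pump: 83.9 − 20·log₁₀(7.9/4.3) = 83.9 − 5.28 = 78.62 dB.
pump: 90.2 − 20·log₁₀(6.4/3.0) = 90.2 − 6.58 = 83.62 dB.
blower: 88.1 − 20·log₁₀(31.7/2.9) = 88.1 − 20.77 = 67.33 dB.
Σ 10^(L/10) = 3.082e+08 → L_total = 10·log₁₀(3.082e+08) = 84.89 dB.

85 dB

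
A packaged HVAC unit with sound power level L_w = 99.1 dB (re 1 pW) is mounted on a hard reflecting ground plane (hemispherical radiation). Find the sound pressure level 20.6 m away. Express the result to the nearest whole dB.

The power spreads over a hemisphere of area 2π·r², so L_p = L_w − 10·log₁₀(2π·r²).
2π·r² = 2666 m², 10·log₁₀ of that is 34.259 dB.
L_p = 99.1 − 34.259 = 64.84 dB.

65 dB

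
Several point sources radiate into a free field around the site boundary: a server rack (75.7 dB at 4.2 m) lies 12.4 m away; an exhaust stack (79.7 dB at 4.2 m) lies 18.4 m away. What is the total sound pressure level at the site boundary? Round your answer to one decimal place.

69.6 dB

Propagate each source to the receiver with L = L_ref − 20·log₁₀(r/r_ref), then add intensities.
server rack: 75.7 − 20·log₁₀(12.4/4.2) = 75.7 − 9.40 = 66.30 dB.
exhaust stack: 79.7 − 20·log₁₀(18.4/4.2) = 79.7 − 12.83 = 66.87 dB.
Σ 10^(L/10) = 9.125e+06 → L_total = 10·log₁₀(9.125e+06) = 69.60 dB.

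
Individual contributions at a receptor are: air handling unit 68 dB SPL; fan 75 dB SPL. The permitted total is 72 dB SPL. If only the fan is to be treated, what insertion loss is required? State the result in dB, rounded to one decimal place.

5.2 dB

The untreated sources together contribute 10^(68/10) = 6.310e+06, i.e. 68.00 dB SPL.
To meet 72 dB SPL overall, the treated fan may contribute at most 10^(72/10) − 6.310e+06 = 9.539e+06, i.e. 69.80 dB SPL.
Required insertion loss = 75 − 69.80 = 5.20 dB.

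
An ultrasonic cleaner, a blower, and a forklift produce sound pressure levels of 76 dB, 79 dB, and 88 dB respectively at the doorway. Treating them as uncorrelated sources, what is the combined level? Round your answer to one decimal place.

Incoherent sources combine by intensity addition: L_total = 10·log₁₀(Σ 10^(L_i/10)).
Σ 10^(L/10) = 10^(76/10) + 10^(79/10) + 10^(88/10) = 7.502e+08.
L_total = 10·log₁₀(7.502e+08) = 88.75 dB.

88.8 dB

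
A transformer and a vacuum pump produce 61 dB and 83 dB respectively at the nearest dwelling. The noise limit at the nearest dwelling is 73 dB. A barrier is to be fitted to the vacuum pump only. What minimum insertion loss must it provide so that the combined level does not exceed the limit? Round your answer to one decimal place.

The untreated sources together contribute 10^(61/10) = 1.259e+06, i.e. 61.00 dB.
The limit corresponds to 10^(73/10) = 1.995e+07; subtracting the fixed part leaves 1.869e+07 for the vacuum pump, i.e. 72.72 dB.
Required insertion loss = 83 − 72.72 = 10.28 dB.

10.3 dB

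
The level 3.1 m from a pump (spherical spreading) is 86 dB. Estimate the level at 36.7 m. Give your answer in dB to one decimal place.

64.5 dB

Spherical spreading from a point source gives a 20·log₁₀(r₂/r₁) drop.
L₂ = 86 − 20·log₁₀(36.7/3.1) = 86 − 21.466 = 64.53 dB.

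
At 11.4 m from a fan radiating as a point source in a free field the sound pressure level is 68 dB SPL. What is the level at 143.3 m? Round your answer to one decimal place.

Spherical spreading from a point source gives a 20·log₁₀(r₂/r₁) drop.
L₂ = 68 − 20·log₁₀(143.3/11.4) = 68 − 21.987 = 46.01 dB SPL.

46.0 dB SPL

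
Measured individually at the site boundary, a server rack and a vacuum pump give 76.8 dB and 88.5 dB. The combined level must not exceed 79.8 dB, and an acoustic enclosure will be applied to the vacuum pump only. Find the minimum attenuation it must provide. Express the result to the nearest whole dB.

The untreated sources together contribute 10^(76.8/10) = 4.786e+07, i.e. 76.80 dB.
The limit corresponds to 10^(79.8/10) = 9.550e+07; subtracting the fixed part leaves 4.764e+07 for the vacuum pump, i.e. 76.78 dB.
So the vacuum pump must be reduced from 88.5 to 76.78 dB: IL = 11.72 dB.

12 dB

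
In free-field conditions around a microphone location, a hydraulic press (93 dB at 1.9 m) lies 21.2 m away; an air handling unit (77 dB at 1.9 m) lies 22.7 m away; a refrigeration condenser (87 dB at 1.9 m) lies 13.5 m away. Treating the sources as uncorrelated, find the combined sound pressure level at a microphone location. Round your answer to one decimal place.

74.2 dB

Apply inverse-square spreading to bring every level to the receiver, then sum 10^(L/10).
hydraulic press: 93 − 20·log₁₀(21.2/1.9) = 93 − 20.95 = 72.05 dB.
air handling unit: 77 − 20·log₁₀(22.7/1.9) = 77 − 21.55 = 55.45 dB.
refrigeration condenser: 87 − 20·log₁₀(13.5/1.9) = 87 − 17.03 = 69.97 dB.
Σ 10^(L/10) = 2.630e+07 → L_total = 10·log₁₀(2.630e+07) = 74.20 dB.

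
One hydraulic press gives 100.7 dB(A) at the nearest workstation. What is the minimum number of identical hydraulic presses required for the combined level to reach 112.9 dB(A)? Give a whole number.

17

The shortfall is 112.9 − 100.7 = 12.2 dB, and N units add 10·log₁₀ N, so need 10·log₁₀ N ≥ 12.2.
N ≥ 10^(12.2/10) = 16.596, so N = 17.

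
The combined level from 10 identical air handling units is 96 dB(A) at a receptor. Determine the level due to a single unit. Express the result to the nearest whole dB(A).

86 dB(A)

Dividing the total intensity by 10 lowers the level by 10·log₁₀ 10 = 10.000 dB: L₁ = 96 − 10.000.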